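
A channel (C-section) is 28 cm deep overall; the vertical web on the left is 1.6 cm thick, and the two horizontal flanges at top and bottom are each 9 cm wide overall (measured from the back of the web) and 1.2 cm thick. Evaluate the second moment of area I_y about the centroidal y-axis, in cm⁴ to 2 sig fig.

I_y ≈ 350 cm⁴

Treat the section as a set of non-overlapping primitives; coordinates are from the bounding-box lower-left.
Web: 1.6 × 28, A = 44.8 cm², x = 0.8 cm, Ī = 9.557 cm⁴.
Top flange (beyond web): 7.4 × 1.2, A = 8.88 cm², x = 5.3 cm, Ī = 40.52 cm⁴.
Bottom flange (beyond web): 7.4 × 1.2, A = 8.88 cm², x = 5.3 cm, Ī = 40.52 cm⁴.
Centroid: x̄ = ΣA·x / ΣA = 2.077 cm.
Transfer each piece to the centroidal y-axis using Ī + A·d² with d = x − 2.077:
  web: d = -1.277 cm → contributes +82.67 cm⁴
  top flange (beyond web): d = 3.223 cm → contributes +132.7 cm⁴
  bottom flange (beyond web): d = 3.223 cm → contributes +132.7 cm⁴
Total I = 348.1 cm⁴.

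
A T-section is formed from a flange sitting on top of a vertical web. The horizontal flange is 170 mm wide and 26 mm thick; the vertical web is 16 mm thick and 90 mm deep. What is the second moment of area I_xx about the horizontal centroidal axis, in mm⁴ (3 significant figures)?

Break the section into simple shapes (no overlaps), measuring from the bottom-left corner of the bounding box.
Flange: 170 × 26, A = 4 420 mm², y = 103 mm, Ī = 248 993 mm⁴.
Web: 16 × 90, A = 1 440 mm², y = 45 mm, Ī = 972 000 mm⁴.
Centroid: ȳ = ΣA·y / ΣA = 88.747 mm.
Transfer each piece to the horizontal centroidal axis using Ī + A·d² with d = y − 88.747:
  flange: d = 14.253 mm → contributes +1 146 852 mm⁴
  web: d = -43.747 mm → contributes +3 727 927 mm⁴
Total I = 4 874 780 mm⁴.

I_xx ≈ 4.87 × 10⁶ mm⁴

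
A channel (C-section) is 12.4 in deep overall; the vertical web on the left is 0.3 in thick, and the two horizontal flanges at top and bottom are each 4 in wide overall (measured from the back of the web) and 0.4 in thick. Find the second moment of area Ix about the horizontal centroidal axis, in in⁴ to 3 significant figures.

Break the section into simple shapes (no overlaps), measuring from the bottom-left corner of the bounding box.
Web: 0.3 × 12.4, A = 3.72 in², y = 6.2 in, Ī = 47.666 in⁴.
Top flange (beyond web): 3.7 × 0.4, A = 1.48 in², y = 12.2 in, Ī = 0.019733 in⁴.
Bottom flange (beyond web): 3.7 × 0.4, A = 1.48 in², y = 0.2 in, Ī = 0.019733 in⁴.
By symmetry the centroid is at mid-height, ȳ = 6.2 in.
Transfer each piece to the horizontal centroidal axis using Ī + A·d² with d = y − 6.2:
  web: d = 0 in → contributes +47.666 in⁴
  top flange (beyond web): d = 6 in → contributes +53.3 in⁴
  bottom flange (beyond web): d = -6 in → contributes +53.3 in⁴
Total I = 154.27 in⁴.

Ix ≈ 154 in⁴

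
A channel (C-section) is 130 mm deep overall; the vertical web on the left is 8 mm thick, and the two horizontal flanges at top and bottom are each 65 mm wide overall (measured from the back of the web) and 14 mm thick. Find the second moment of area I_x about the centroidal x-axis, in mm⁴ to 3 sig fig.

Treat the section as a set of non-overlapping primitives; coordinates are from the bounding-box lower-left.
Web: 8 × 130, A = 1 040 mm², y = 65 mm, Ī = 1 464 667 mm⁴.
Top flange (beyond web): 57 × 14, A = 798 mm², y = 123 mm, Ī = 13 034 mm⁴.
Bottom flange (beyond web): 57 × 14, A = 798 mm², y = 7 mm, Ī = 13 034 mm⁴.
By symmetry the centroid is at mid-height, ȳ = 65 mm.
Transfer each piece to the centroidal x-axis using Ī + A·d² with d = y − 65:
  web: d = 0 mm → contributes +1 464 667 mm⁴
  top flange (beyond web): d = 58 mm → contributes +2 697 506 mm⁴
  bottom flange (beyond web): d = -58 mm → contributes +2 697 506 mm⁴
Total I = 6 859 679 mm⁴.

I_x ≈ 6.86 × 10⁶ mm⁴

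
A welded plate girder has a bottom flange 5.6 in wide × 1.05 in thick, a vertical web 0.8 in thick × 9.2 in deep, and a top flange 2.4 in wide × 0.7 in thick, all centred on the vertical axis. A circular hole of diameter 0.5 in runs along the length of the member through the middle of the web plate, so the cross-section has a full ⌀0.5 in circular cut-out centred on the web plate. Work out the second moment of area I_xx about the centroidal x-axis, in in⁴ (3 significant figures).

I_xx ≈ 216 in⁴

Treat the section as a set of non-overlapping primitives; coordinates are from the bounding-box lower-left.
Bottom plate: 5.6 × 1.05, A = 5.88 in², y = 0.525 in, Ī = 0.54023 in⁴.
Web plate: 0.8 × 9.2, A = 7.36 in², y = 5.65 in, Ī = 51.913 in⁴.
Top plate: 2.4 × 0.7, A = 1.68 in², y = 10.6 in, Ī = 0.0686 in⁴.
Hole (subtracted): ⌀0.5, A = 0.19635 in², y = 5.65 in, Ī = 0.003068 in⁴.
Centroid: ȳ = ΣA·y / ΣA = 4.1681 in.
Transfer each piece to the centroidal x-axis using Ī + A·d² with d = y − 4.1681:
  bottom plate: d = -3.6431 in → contributes +78.581 in⁴
  web plate: d = 1.4819 in → contributes +68.075 in⁴
  top plate: d = 6.4319 in → contributes +69.569 in⁴
  hole: d = 1.4819 in → contributes −0.43426 in⁴
Total I = 215.79 in⁴.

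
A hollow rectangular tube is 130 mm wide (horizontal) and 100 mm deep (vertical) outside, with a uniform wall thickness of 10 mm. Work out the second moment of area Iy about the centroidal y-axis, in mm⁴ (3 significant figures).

Iy ≈ 9.44 × 10⁶ mm⁴

Treat the section as a set of non-overlapping primitives; coordinates are from the bounding-box lower-left.
Outer rectangle: 130 × 100, A = 13 000 mm², x = 65 mm, Ī = 18 308 333 mm⁴.
Inner void (subtracted): 110 × 80, A = 8 800 mm², x = 65 mm, Ī = 8 873 333 mm⁴.
By symmetry the centroid is at mid-width, x̄ = 65 mm.
All pieces are centred on the centroidal y-axis, so I = ΣĪ (holes subtracted) = 9 435 000 mm⁴.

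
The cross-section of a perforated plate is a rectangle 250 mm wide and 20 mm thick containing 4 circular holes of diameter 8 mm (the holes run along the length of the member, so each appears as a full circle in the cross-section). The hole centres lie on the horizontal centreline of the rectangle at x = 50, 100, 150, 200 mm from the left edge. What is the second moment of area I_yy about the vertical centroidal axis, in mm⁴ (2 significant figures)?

I_yy ≈ 2.5 × 10⁷ mm⁴

Decompose the section into non-overlapping parts with the origin at the bottom-left of its bounding rectangle.
Plate: 250 × 20, A = 5 000 mm², x = 125 mm, Ī = 26 041 667 mm⁴.
Hole 1 (subtracted): ⌀8, A = 50.27 mm², x = 50 mm, Ī = 201.1 mm⁴.
Hole 2 (subtracted): ⌀8, A = 50.27 mm², x = 100 mm, Ī = 201.1 mm⁴.
Hole 3 (subtracted): ⌀8, A = 50.27 mm², x = 150 mm, Ī = 201.1 mm⁴.
Hole 4 (subtracted): ⌀8, A = 50.27 mm², x = 200 mm, Ī = 201.1 mm⁴.
By symmetry the centroid is at mid-width, x̄ = 125 mm.
Transfer each piece to the vertical centroidal axis using Ī + A·d² with d = x − 125:
  plate: d = 0 mm → contributes +26 041 667 mm⁴
  hole 1: d = -75 mm → contributes −282 944 mm⁴
  hole 2: d = -25 mm → contributes −31 617 mm⁴
  hole 3: d = 25 mm → contributes −31 617 mm⁴
  hole 4: d = 75 mm → contributes −282 944 mm⁴
Total I = 25 412 544 mm⁴.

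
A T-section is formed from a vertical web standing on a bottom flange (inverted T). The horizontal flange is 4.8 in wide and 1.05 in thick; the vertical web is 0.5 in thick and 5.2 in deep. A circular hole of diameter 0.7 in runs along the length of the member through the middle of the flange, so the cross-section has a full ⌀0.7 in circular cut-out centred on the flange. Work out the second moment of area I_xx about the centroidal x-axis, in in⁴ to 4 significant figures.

I_xx ≈ 22.60 in⁴

Split into non-overlapping primitives; take the origin at the lower-left of the bounding box.
Flange: 4.8 × 1.05, A = 5.04 in², y = 0.525 in, Ī = 0.46305 in⁴.
Web: 0.5 × 5.2, A = 2.6 in², y = 3.65 in, Ī = 5.85867 in⁴.
Hole (subtracted): ⌀0.7, A = 0.384845 in², y = 0.525 in, Ī = 0.0117859 in⁴.
Centroid: ȳ = ΣA·y / ΣA = 1.64489 in.
Transfer each piece to the centroidal x-axis using Ī + A·d² with d = y − 1.64489:
  flange: d = -1.11989 in → contributes +6.78402 in⁴
  web: d = 2.00511 in → contributes +16.3118 in⁴
  hole: d = -1.11989 in → contributes −0.494444 in⁴
Total I = 22.6014 in⁴.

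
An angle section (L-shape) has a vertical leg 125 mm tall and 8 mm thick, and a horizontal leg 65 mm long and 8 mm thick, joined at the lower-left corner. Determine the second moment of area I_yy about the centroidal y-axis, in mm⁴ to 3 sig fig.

Treat the section as a set of non-overlapping primitives; coordinates are from the bounding-box lower-left.
Vertical leg: 8 × 125, A = 1 000 mm², x = 4 mm, Ī = 5333.3 mm⁴.
Horizontal leg (remainder): 57 × 8, A = 456 mm², x = 36.5 mm, Ī = 123 462 mm⁴.
Centroid: x̄ = ΣA·x / ΣA = 14.179 mm.
Transfer each piece to the centroidal y-axis using Ī + A·d² with d = x − 14.179:
  vertical leg: d = -10.179 mm → contributes +108 937 mm⁴
  horizontal leg (remainder): d = 22.321 mm → contributes +350 662 mm⁴
Total I = 459 599 mm⁴.

I_yy ≈ 4.60 × 10⁵ mm⁴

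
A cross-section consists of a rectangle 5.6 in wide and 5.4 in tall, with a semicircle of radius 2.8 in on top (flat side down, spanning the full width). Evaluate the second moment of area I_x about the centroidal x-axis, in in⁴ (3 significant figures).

I_x ≈ 213 in⁴

Decompose the section into non-overlapping parts with the origin at the bottom-left of its bounding rectangle.
Rectangular body: 5.6 × 5.4, A = 30.24 in², y = 2.7 in, Ī = 73.483 in⁴.
Semicircular cap: semicircle r = 2.8, A = 12.315 in², y = 6.5884 in, Ī = 6.7463 in⁴.
Centroid: ȳ = ΣA·y / ΣA = 3.8253 in.
Transfer each piece to the centroidal x-axis using Ī + A·d² with d = y − 3.8253:
  rectangular body: d = -1.1253 in → contributes +111.77 in⁴
  semicircular cap: d = 2.7631 in → contributes +100.77 in⁴
Total I = 212.54 in⁴.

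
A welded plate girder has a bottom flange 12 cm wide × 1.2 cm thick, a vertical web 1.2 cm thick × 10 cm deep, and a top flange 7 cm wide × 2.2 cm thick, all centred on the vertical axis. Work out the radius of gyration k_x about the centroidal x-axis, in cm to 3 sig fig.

k_x ≈ 5.20 cm

Break the section into simple shapes (no overlaps), measuring from the bottom-left corner of the bounding box.
Bottom plate: 12 × 1.2, A = 14.4 cm², y = 0.6 cm, Ī = 1.728 cm⁴.
Web plate: 1.2 × 10, A = 12 cm², y = 6.2 cm, Ī = 100 cm⁴.
Top plate: 7 × 2.2, A = 15.4 cm², y = 12.3 cm, Ī = 6.2113 cm⁴.
Centroid: ȳ = ΣA·y / ΣA = 6.5182 cm.
Transfer each piece to the centroidal x-axis using Ī + A·d² with d = y − 6.5182:
  bottom plate: d = -5.9182 cm → contributes +506.09 cm⁴
  web plate: d = -0.31818 cm → contributes +101.21 cm⁴
  top plate: d = 5.7818 cm → contributes +521.02 cm⁴
Total I = 1128.3 cm⁴.
Radius of gyration: k = √(I/A) = √(1128.3 / 41.8) = 5.1955 cm.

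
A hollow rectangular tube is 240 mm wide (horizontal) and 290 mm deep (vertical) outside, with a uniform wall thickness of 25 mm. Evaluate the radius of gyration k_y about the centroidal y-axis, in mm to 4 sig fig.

k_y ≈ 90.58 mm

Treat the section as a set of non-overlapping primitives; coordinates are from the bounding-box lower-left.
Outer rectangle: 240 × 290, A = 69 600 mm², x = 120 mm, Ī = 334 080 000 mm⁴.
Inner void (subtracted): 190 × 240, A = 45 600 mm², x = 120 mm, Ī = 137 180 000 mm⁴.
By symmetry the centroid is at mid-width, x̄ = 120 mm.
All pieces are centred on the centroidal y-axis, so I = ΣĪ (holes subtracted) = 196 900 000 mm⁴.
Radius of gyration: k = √(I/A) = √(196 900 000 / 24 000) = 90.5769 mm.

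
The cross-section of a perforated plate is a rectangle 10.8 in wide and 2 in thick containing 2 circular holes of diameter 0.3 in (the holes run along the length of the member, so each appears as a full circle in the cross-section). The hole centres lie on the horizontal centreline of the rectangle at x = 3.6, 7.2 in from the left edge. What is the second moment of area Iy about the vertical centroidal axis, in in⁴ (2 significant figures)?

Iy ≈ 210 in⁴

Split into non-overlapping primitives; take the origin at the lower-left of the bounding box.
Plate: 10.8 × 2, A = 21.6 in², x = 5.4 in, Ī = 210 in⁴.
Hole 1 (subtracted): ⌀0.3, A = 0.07069 in², x = 3.6 in, Ī = 0.0003976 in⁴.
Hole 2 (subtracted): ⌀0.3, A = 0.07069 in², x = 7.2 in, Ī = 0.0003976 in⁴.
By symmetry the centroid is at mid-width, x̄ = 5.4 in.
Transfer each piece to the vertical centroidal axis using Ī + A·d² with d = x − 5.4:
  plate: d = 0 in → contributes +210 in⁴
  hole 1: d = -1.8 in → contributes −0.2294 in⁴
  hole 2: d = 1.8 in → contributes −0.2294 in⁴
Total I = 209.5 in⁴.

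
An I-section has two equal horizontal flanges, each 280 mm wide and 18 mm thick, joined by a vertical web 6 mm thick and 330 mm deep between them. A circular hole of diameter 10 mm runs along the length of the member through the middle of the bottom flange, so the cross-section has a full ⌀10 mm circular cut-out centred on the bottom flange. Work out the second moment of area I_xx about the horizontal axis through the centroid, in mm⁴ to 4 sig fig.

Treat the section as a set of non-overlapping primitives; coordinates are from the bounding-box lower-left.
Bottom flange: 280 × 18, A = 5 040 mm², y = 9 mm, Ī = 136 080 mm⁴.
Web: 6 × 330, A = 1 980 mm², y = 183 mm, Ī = 17 968 500 mm⁴.
Top flange: 280 × 18, A = 5 040 mm², y = 357 mm, Ī = 136 080 mm⁴.
Hole (subtracted): ⌀10, A = 78.5398 mm², y = 9 mm, Ī = 490.874 mm⁴.
Centroid: ȳ = ΣA·y / ΣA = 184.141 mm.
Transfer each piece to the horizontal axis through the centroid using Ī + A·d² with d = y − 184.141:
  bottom flange: d = -175.141 mm → contributes +154 734 180 mm⁴
  web: d = -1.14059 mm → contributes +17 971 076 mm⁴
  top flange: d = 172.859 mm → contributes +150 733 174 mm⁴
  hole: d = -175.141 mm → contributes −2 409 639 mm⁴
Total I = 321 028 790 mm⁴.

I_xx ≈ 3.210 × 10⁸ mm⁴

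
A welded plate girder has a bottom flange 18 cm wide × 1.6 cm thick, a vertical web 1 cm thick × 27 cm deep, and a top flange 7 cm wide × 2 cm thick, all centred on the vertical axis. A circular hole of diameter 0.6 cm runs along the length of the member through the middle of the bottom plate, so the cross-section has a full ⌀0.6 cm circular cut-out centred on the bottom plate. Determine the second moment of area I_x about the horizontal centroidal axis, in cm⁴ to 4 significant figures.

Break the section into simple shapes (no overlaps), measuring from the bottom-left corner of the bounding box.
Bottom plate: 18 × 1.6, A = 28.8 cm², y = 0.8 cm, Ī = 6.144 cm⁴.
Web plate: 1 × 27, A = 27 cm², y = 15.1 cm, Ī = 1640.25 cm⁴.
Top plate: 7 × 2, A = 14 cm², y = 29.6 cm, Ī = 4.66667 cm⁴.
Hole (subtracted): ⌀0.6, A = 0.282743 cm², y = 0.8 cm, Ī = 0.00636173 cm⁴.
Centroid: ȳ = ΣA·y / ΣA = 12.154 cm.
Transfer each piece to the horizontal centroidal axis using Ī + A·d² with d = y − 12.154:
  bottom plate: d = -11.354 cm → contributes +3718.86 cm⁴
  web plate: d = 2.94598 cm → contributes +1874.58 cm⁴
  top plate: d = 17.446 cm → contributes +4265.74 cm⁴
  hole: d = -11.354 cm → contributes −36.4558 cm⁴
Total I = 9822.72 cm⁴.

I_x ≈ 9823 cm⁴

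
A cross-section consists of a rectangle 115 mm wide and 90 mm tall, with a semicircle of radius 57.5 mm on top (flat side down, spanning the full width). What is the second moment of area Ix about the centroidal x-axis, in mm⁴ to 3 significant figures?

Ix ≈ 2.48 × 10⁷ mm⁴

Break the section into simple shapes (no overlaps), measuring from the bottom-left corner of the bounding box.
Rectangular body: 115 × 90, A = 10 350 mm², y = 45 mm, Ī = 6 986 250 mm⁴.
Semicircular cap: semicircle r = 57.5, A = 5193.4 mm², y = 114.4 mm, Ī = 1 199 785 mm⁴.
Centroid: ȳ = ΣA·y / ΣA = 68.189 mm.
Transfer each piece to the centroidal x-axis using Ī + A·d² with d = y − 68.189:
  rectangular body: d = -23.189 mm → contributes +12 551 989 mm⁴
  semicircular cap: d = 46.214 mm → contributes +12 291 729 mm⁴
Total I = 24 843 718 mm⁴.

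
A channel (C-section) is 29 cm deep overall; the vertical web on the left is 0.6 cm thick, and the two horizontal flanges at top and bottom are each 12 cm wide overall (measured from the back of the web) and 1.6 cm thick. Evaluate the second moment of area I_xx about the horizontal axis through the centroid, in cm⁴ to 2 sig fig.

Break the section into simple shapes (no overlaps), measuring from the bottom-left corner of the bounding box.
Web: 0.6 × 29, A = 17.4 cm², y = 14.5 cm, Ī = 1 219 cm⁴.
Top flange (beyond web): 11.4 × 1.6, A = 18.24 cm², y = 28.2 cm, Ī = 3.891 cm⁴.
Bottom flange (beyond web): 11.4 × 1.6, A = 18.24 cm², y = 0.8 cm, Ī = 3.891 cm⁴.
By symmetry the centroid is at mid-height, ȳ = 14.5 cm.
Transfer each piece to the horizontal axis through the centroid using Ī + A·d² with d = y − 14.5:
  web: d = 0 cm → contributes +1 219 cm⁴
  top flange (beyond web): d = 13.7 cm → contributes +3 427 cm⁴
  bottom flange (beyond web): d = -13.7 cm → contributes +3 427 cm⁴
Total I = 8 074 cm⁴.

I_xx ≈ 8100 cm⁴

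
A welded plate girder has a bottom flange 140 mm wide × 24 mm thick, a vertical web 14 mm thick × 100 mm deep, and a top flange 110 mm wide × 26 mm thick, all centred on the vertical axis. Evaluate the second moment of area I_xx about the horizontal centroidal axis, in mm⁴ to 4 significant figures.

I_xx ≈ 2.565 × 10⁷ mm⁴

Decompose the section into non-overlapping parts with the origin at the bottom-left of its bounding rectangle.
Bottom plate: 140 × 24, A = 3 360 mm², y = 12 mm, Ī = 161 280 mm⁴.
Web plate: 14 × 100, A = 1 400 mm², y = 74 mm, Ī = 1 166 667 mm⁴.
Top plate: 110 × 26, A = 2 860 mm², y = 137 mm, Ī = 161 113 mm⁴.
Centroid: ȳ = ΣA·y / ΣA = 70.3071 mm.
Transfer each piece to the horizontal centroidal axis using Ī + A·d² with d = y − 70.3071:
  bottom plate: d = -58.3071 mm → contributes +11 584 327 mm⁴
  web plate: d = 3.69291 mm → contributes +1 185 759 mm⁴
  top plate: d = 66.6929 mm → contributes +12 882 235 mm⁴
Total I = 25 652 321 mm⁴.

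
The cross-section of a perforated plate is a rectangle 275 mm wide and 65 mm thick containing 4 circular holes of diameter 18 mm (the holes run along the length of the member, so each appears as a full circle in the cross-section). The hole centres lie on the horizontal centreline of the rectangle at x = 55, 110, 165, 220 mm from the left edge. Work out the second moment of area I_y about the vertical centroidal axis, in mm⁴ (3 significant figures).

I_y ≈ 1.09 × 10⁸ mm⁴

Split into non-overlapping primitives; take the origin at the lower-left of the bounding box.
Plate: 275 × 65, A = 17 875 mm², x = 137.5 mm, Ī = 112 649 740 mm⁴.
Hole 1 (subtracted): ⌀18, A = 254.47 mm², x = 55 mm, Ī = 5 153 mm⁴.
Hole 2 (subtracted): ⌀18, A = 254.47 mm², x = 110 mm, Ī = 5 153 mm⁴.
Hole 3 (subtracted): ⌀18, A = 254.47 mm², x = 165 mm, Ī = 5 153 mm⁴.
Hole 4 (subtracted): ⌀18, A = 254.47 mm², x = 220 mm, Ī = 5 153 mm⁴.
By symmetry the centroid is at mid-width, x̄ = 137.5 mm.
Transfer each piece to the vertical centroidal axis using Ī + A·d² with d = x − 137.5:
  plate: d = 0 mm → contributes +112 649 740 mm⁴
  hole 1: d = -82.5 mm → contributes −1 737 133 mm⁴
  hole 2: d = -27.5 mm → contributes −197 595 mm⁴
  hole 3: d = 27.5 mm → contributes −197 595 mm⁴
  hole 4: d = 82.5 mm → contributes −1 737 133 mm⁴
Total I = 108 780 284 mm⁴.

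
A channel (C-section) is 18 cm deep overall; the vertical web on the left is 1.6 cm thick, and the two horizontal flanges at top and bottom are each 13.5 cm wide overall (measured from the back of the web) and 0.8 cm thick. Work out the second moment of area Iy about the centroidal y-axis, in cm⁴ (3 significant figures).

Decompose the section into non-overlapping parts with the origin at the bottom-left of its bounding rectangle.
Web: 1.6 × 18, A = 28.8 cm², x = 0.8 cm, Ī = 6.144 cm⁴.
Top flange (beyond web): 11.9 × 0.8, A = 9.52 cm², x = 7.55 cm, Ī = 112.34 cm⁴.
Bottom flange (beyond web): 11.9 × 0.8, A = 9.52 cm², x = 7.55 cm, Ī = 112.34 cm⁴.
Centroid: x̄ = ΣA·x / ΣA = 3.4865 cm.
Transfer each piece to the centroidal y-axis using Ī + A·d² with d = x − 3.4865:
  web: d = -2.6865 cm → contributes +213.99 cm⁴
  top flange (beyond web): d = 4.0635 cm → contributes +269.54 cm⁴
  bottom flange (beyond web): d = 4.0635 cm → contributes +269.54 cm⁴
Total I = 753.08 cm⁴.

Iy ≈ 753 cm⁴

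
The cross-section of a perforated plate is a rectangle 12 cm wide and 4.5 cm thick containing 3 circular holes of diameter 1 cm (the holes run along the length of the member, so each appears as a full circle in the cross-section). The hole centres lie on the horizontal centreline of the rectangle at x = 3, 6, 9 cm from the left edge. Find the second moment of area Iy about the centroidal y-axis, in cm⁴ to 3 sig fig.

Decompose the section into non-overlapping parts with the origin at the bottom-left of its bounding rectangle.
Plate: 12 × 4.5, A = 54 cm², x = 6 cm, Ī = 648 cm⁴.
Hole 1 (subtracted): ⌀1, A = 0.7854 cm², x = 3 cm, Ī = 0.049087 cm⁴.
Hole 2 (subtracted): ⌀1, A = 0.7854 cm², x = 6 cm, Ī = 0.049087 cm⁴.
Hole 3 (subtracted): ⌀1, A = 0.7854 cm², x = 9 cm, Ī = 0.049087 cm⁴.
By symmetry the centroid is at mid-width, x̄ = 6 cm.
Transfer each piece to the centroidal y-axis using Ī + A·d² with d = x − 6:
  plate: d = 0 cm → contributes +648 cm⁴
  hole 1: d = -3 cm → contributes −7.1177 cm⁴
  hole 2: d = 0 cm → contributes −0.049087 cm⁴
  hole 3: d = 3 cm → contributes −7.1177 cm⁴
Total I = 633.72 cm⁴.

Iy ≈ 634 cm⁴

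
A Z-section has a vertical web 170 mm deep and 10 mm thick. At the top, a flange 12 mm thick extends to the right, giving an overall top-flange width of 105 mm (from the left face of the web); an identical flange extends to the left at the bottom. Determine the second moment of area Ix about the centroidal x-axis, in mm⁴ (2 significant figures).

Ix ≈ 1.8 × 10⁷ mm⁴

Treat the section as a set of non-overlapping primitives; coordinates are from the bounding-box lower-left.
Web: 10 × 170, A = 1 700 mm², y = 85 mm, Ī = 4 094 167 mm⁴.
Top flange (beyond web): 95 × 12, A = 1 140 mm², y = 164 mm, Ī = 13 680 mm⁴.
Bottom flange (beyond web): 95 × 12, A = 1 140 mm², y = 6 mm, Ī = 13 680 mm⁴.
Centroid: ȳ = ΣA·y / ΣA = 85 mm.
Transfer each piece to the centroidal x-axis using Ī + A·d² with d = y − 85:
  web: d = 0 mm → contributes +4 094 167 mm⁴
  top flange (beyond web): d = 79 mm → contributes +7 128 420 mm⁴
  bottom flange (beyond web): d = -79 mm → contributes +7 128 420 mm⁴
Total I = 18 351 007 mm⁴.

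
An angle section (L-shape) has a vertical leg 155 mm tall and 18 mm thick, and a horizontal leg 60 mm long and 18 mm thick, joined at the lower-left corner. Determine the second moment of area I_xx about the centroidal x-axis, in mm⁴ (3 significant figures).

Break the section into simple shapes (no overlaps), measuring from the bottom-left corner of the bounding box.
Vertical leg: 18 × 155, A = 2 790 mm², y = 77.5 mm, Ī = 5 585 813 mm⁴.
Horizontal leg (remainder): 42 × 18, A = 756 mm², y = 9 mm, Ī = 20 412 mm⁴.
Centroid: ȳ = ΣA·y / ΣA = 62.896 mm.
Transfer each piece to the centroidal x-axis using Ī + A·d² with d = y − 62.896:
  vertical leg: d = 14.604 mm → contributes +6 180 860 mm⁴
  horizontal leg (remainder): d = -53.896 mm → contributes +2 216 420 mm⁴
Total I = 8 397 280 mm⁴.

I_xx ≈ 8.40 × 10⁶ mm⁴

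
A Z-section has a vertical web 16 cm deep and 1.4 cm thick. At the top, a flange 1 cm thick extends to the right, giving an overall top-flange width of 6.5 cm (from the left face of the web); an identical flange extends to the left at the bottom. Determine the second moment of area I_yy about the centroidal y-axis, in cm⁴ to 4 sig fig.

Break the section into simple shapes (no overlaps), measuring from the bottom-left corner of the bounding box.
Web: 1.4 × 16, A = 22.4 cm², x = 5.8 cm, Ī = 3.65867 cm⁴.
Top flange (beyond web): 5.1 × 1, A = 5.1 cm², x = 9.05 cm, Ī = 11.0543 cm⁴.
Bottom flange (beyond web): 5.1 × 1, A = 5.1 cm², x = 2.55 cm, Ī = 11.0543 cm⁴.
Centroid: x̄ = ΣA·x / ΣA = 5.8 cm.
Transfer each piece to the centroidal y-axis using Ī + A·d² with d = x − 5.8:
  web: d = 0 cm → contributes +3.65867 cm⁴
  top flange (beyond web): d = 3.25 cm → contributes +64.923 cm⁴
  bottom flange (beyond web): d = -3.25 cm → contributes +64.923 cm⁴
Total I = 133.505 cm⁴.

I_yy ≈ 133.5 cm⁴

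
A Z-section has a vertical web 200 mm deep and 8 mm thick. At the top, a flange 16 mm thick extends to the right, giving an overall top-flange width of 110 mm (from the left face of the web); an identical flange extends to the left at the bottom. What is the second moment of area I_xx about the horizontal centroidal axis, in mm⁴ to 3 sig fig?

Decompose the section into non-overlapping parts with the origin at the bottom-left of its bounding rectangle.
Web: 8 × 200, A = 1 600 mm², y = 100 mm, Ī = 5 333 333 mm⁴.
Top flange (beyond web): 102 × 16, A = 1 632 mm², y = 192 mm, Ī = 34 816 mm⁴.
Bottom flange (beyond web): 102 × 16, A = 1 632 mm², y = 8 mm, Ī = 34 816 mm⁴.
Centroid: ȳ = ΣA·y / ΣA = 100 mm.
Transfer each piece to the horizontal centroidal axis using Ī + A·d² with d = y − 100:
  web: d = 0 mm → contributes +5 333 333 mm⁴
  top flange (beyond web): d = 92 mm → contributes +13 848 064 mm⁴
  bottom flange (beyond web): d = -92 mm → contributes +13 848 064 mm⁴
Total I = 33 029 461 mm⁴.

I_xx ≈ 3.30 × 10⁷ mm⁴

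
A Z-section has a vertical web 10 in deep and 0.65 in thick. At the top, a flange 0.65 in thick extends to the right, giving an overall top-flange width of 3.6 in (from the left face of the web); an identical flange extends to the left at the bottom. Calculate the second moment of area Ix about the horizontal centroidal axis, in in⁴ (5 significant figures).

Break the section into simple shapes (no overlaps), measuring from the bottom-left corner of the bounding box.
Web: 0.65 × 10, A = 6.5 in², y = 5 in, Ī = 54.16667 in⁴.
Top flange (beyond web): 2.95 × 0.65, A = 1.9175 in², y = 9.675 in, Ī = 0.06751198 in⁴.
Bottom flange (beyond web): 2.95 × 0.65, A = 1.9175 in², y = 0.325 in, Ī = 0.06751198 in⁴.
Centroid: ȳ = ΣA·y / ΣA = 5 in.
Transfer each piece to the horizontal centroidal axis using Ī + A·d² with d = y − 5:
  web: d = 0 in → contributes +54.16667 in⁴
  top flange (beyond web): d = 4.675 in → contributes +41.97567 in⁴
  bottom flange (beyond web): d = -4.675 in → contributes +41.97567 in⁴
Total I = 138.118 in⁴.

Ix ≈ 138.12 in⁴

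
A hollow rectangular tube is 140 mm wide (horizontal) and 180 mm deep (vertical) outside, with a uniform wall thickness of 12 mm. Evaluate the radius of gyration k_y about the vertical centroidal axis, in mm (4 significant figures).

Decompose the section into non-overlapping parts with the origin at the bottom-left of its bounding rectangle.
Outer rectangle: 140 × 180, A = 25 200 mm², x = 70 mm, Ī = 41 160 000 mm⁴.
Inner void (subtracted): 116 × 156, A = 18 096 mm², x = 70 mm, Ī = 20 291 648 mm⁴.
By symmetry the centroid is at mid-width, x̄ = 70 mm.
All pieces are centred on the vertical centroidal axis, so I = ΣĪ (holes subtracted) = 20 868 352 mm⁴.
Radius of gyration: k = √(I/A) = √(20 868 352 / 7 104) = 54.1992 mm.

k_y ≈ 54.20 mm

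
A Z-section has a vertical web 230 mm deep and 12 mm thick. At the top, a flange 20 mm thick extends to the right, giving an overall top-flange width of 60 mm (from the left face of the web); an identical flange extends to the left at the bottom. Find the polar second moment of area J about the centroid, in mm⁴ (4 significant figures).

Split into non-overlapping primitives; take the origin at the lower-left of the bounding box.
Web: 12 × 230, A = 2 760 mm², y = 115 mm, Ī = 12 167 000 mm⁴.
Top flange (beyond web): 48 × 20, A = 960 mm², y = 220 mm, Ī = 32 000 mm⁴.
Bottom flange (beyond web): 48 × 20, A = 960 mm², y = 10 mm, Ī = 32 000 mm⁴.
Centroid: ȳ = ΣA·y / ΣA = 115 mm.
Transfer each piece to the centroidal x-axis using Ī + A·d² with d = y − 115:
  web: d = 0 mm → contributes +12 167 000 mm⁴
  top flange (beyond web): d = 105 mm → contributes +10 616 000 mm⁴
  bottom flange (beyond web): d = -105 mm → contributes +10 616 000 mm⁴
Total I = 33 399 000 mm⁴.
For the y-axis: x̄ = 54 mm.
Repeating about the centroidal y-axis gives I_y = 2 129 760 mm⁴.
Polar second moment: J = I_x + I_y = 35 528 760 mm⁴.

J ≈ 3.553 × 10⁷ mm⁴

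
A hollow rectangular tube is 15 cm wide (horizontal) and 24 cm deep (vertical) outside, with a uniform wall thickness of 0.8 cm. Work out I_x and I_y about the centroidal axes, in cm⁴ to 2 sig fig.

Treat the section as a set of non-overlapping primitives; coordinates are from the bounding-box lower-left.
Outer rectangle: 15 × 24, A = 360 cm², y = 12 cm, Ī = 17 280 cm⁴.
Inner void (subtracted): 13.4 × 22.4, A = 300.2 cm², y = 12 cm, Ī = 12 551 cm⁴.
By symmetry the centroid is at mid-height, ȳ = 12 cm.
All pieces are centred on the centroidal x-axis, so I = ΣĪ (holes subtracted) = 4 729 cm⁴.
Repeating about the centroidal y-axis gives I_y = 2 259 cm⁴.

I_x ≈ 4700 cm⁴, I_y ≈ 2300 cm⁴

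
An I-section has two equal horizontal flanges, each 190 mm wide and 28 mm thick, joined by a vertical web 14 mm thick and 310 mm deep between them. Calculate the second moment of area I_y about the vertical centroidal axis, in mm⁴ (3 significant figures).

I_y ≈ 3.21 × 10⁷ mm⁴

Decompose the section into non-overlapping parts with the origin at the bottom-left of its bounding rectangle.
Bottom flange: 190 × 28, A = 5 320 mm², x = 95 mm, Ī = 16 004 333 mm⁴.
Web: 14 × 310, A = 4 340 mm², x = 95 mm, Ī = 70 887 mm⁴.
Top flange: 190 × 28, A = 5 320 mm², x = 95 mm, Ī = 16 004 333 mm⁴.
By symmetry the centroid is at mid-width, x̄ = 95 mm.
All pieces are centred on the vertical centroidal axis, so I = ΣĪ = 32 079 553 mm⁴.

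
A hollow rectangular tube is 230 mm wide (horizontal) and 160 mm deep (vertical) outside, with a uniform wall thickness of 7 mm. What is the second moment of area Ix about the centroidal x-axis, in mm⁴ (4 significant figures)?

Ix ≈ 2.249 × 10⁷ mm⁴

Split into non-overlapping primitives; take the origin at the lower-left of the bounding box.
Outer rectangle: 230 × 160, A = 36 800 mm², y = 80 mm, Ī = 78 506 667 mm⁴.
Inner void (subtracted): 216 × 146, A = 31 536 mm², y = 80 mm, Ī = 56 018 448 mm⁴.
By symmetry the centroid is at mid-height, ȳ = 80 mm.
All pieces are centred on the centroidal x-axis, so I = ΣĪ (holes subtracted) = 22 488 219 mm⁴.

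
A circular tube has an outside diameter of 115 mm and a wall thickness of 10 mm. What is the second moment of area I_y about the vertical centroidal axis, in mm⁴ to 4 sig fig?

Decompose the section into non-overlapping parts with the origin at the bottom-left of its bounding rectangle.
Outer circle: ⌀115, A = 10386.9 mm², x = 57.5 mm, Ī = 8 585 414 mm⁴.
Bore (subtracted): ⌀95, A = 7088.22 mm², x = 57.5 mm, Ī = 3 998 198 mm⁴.
By symmetry the centroid is at mid-width, x̄ = 57.5 mm.
All pieces are centred on the vertical centroidal axis, so I = ΣĪ (holes subtracted) = 4 587 216 mm⁴.

I_y ≈ 4.587 × 10⁶ mm⁴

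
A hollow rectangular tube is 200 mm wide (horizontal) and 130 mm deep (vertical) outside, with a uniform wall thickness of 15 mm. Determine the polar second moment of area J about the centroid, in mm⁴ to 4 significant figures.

J ≈ 6.818 × 10⁷ mm⁴

Break the section into simple shapes (no overlaps), measuring from the bottom-left corner of the bounding box.
Outer rectangle: 200 × 130, A = 26 000 mm², y = 65 mm, Ī = 36 616 667 mm⁴.
Inner void (subtracted): 170 × 100, A = 17 000 mm², y = 65 mm, Ī = 14 166 667 mm⁴.
By symmetry the centroid is at mid-height, ȳ = 65 mm.
All pieces are centred on the centroidal x-axis, so I = ΣĪ (holes subtracted) = 22 450 000 mm⁴.
Repeating about the centroidal y-axis gives I_y = 45 725 000 mm⁴.
Polar second moment: J = I_x + I_y = 68 175 000 mm⁴.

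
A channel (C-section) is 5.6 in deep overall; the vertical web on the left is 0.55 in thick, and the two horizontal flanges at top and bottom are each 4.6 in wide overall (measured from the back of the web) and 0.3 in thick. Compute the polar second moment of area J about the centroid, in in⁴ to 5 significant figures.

Split into non-overlapping primitives; take the origin at the lower-left of the bounding box.
Web: 0.55 × 5.6, A = 3.08 in², y = 2.8 in, Ī = 8.049067 in⁴.
Top flange (beyond web): 4.05 × 0.3, A = 1.215 in², y = 5.45 in, Ī = 0.0091125 in⁴.
Bottom flange (beyond web): 4.05 × 0.3, A = 1.215 in², y = 0.15 in, Ī = 0.0091125 in⁴.
By symmetry the centroid is at mid-height, ȳ = 2.8 in.
Transfer each piece to the centroidal x-axis using Ī + A·d² with d = y − 2.8:
  web: d = 0 in → contributes +8.049067 in⁴
  top flange (beyond web): d = 2.65 in → contributes +8.54145 in⁴
  bottom flange (beyond web): d = -2.65 in → contributes +8.54145 in⁴
Total I = 25.13197 in⁴.
For the y-axis: x̄ = 1.289338 in.
Repeating about the centroidal y-axis gives I_y = 10.58472 in⁴.
Polar second moment: J = I_x + I_y = 35.71668 in⁴.

J ≈ 35.717 in⁴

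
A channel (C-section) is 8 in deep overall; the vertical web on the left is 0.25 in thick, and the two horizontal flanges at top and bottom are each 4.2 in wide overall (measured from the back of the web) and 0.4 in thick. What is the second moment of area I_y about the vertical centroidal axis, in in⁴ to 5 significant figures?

I_y ≈ 9.5205 in⁴

Treat the section as a set of non-overlapping primitives; coordinates are from the bounding-box lower-left.
Web: 0.25 × 8, A = 2 in², x = 0.125 in, Ī = 0.01041667 in⁴.
Top flange (beyond web): 3.95 × 0.4, A = 1.58 in², x = 2.225 in, Ī = 2.054329 in⁴.
Bottom flange (beyond web): 3.95 × 0.4, A = 1.58 in², x = 2.225 in, Ī = 2.054329 in⁴.
Centroid: x̄ = ΣA·x / ΣA = 1.411047 in.
Transfer each piece to the vertical centroidal axis using Ī + A·d² with d = x − 1.411047:
  web: d = -1.286047 in → contributes +3.318248 in⁴
  top flange (beyond web): d = 0.8139535 in → contributes +3.101111 in⁴
  bottom flange (beyond web): d = 0.8139535 in → contributes +3.101111 in⁴
Total I = 9.52047 in⁴.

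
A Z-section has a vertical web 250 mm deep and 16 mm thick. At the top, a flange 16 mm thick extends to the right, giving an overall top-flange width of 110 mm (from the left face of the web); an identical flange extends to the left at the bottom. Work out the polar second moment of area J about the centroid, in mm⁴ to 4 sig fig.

Split into non-overlapping primitives; take the origin at the lower-left of the bounding box.
Web: 16 × 250, A = 4 000 mm², y = 125 mm, Ī = 20 833 333 mm⁴.
Top flange (beyond web): 94 × 16, A = 1 504 mm², y = 242 mm, Ī = 32085.3 mm⁴.
Bottom flange (beyond web): 94 × 16, A = 1 504 mm², y = 8 mm, Ī = 32085.3 mm⁴.
Centroid: ȳ = ΣA·y / ΣA = 125 mm.
Transfer each piece to the centroidal x-axis using Ī + A·d² with d = y − 125:
  web: d = 0 mm → contributes +20 833 333 mm⁴
  top flange (beyond web): d = 117 mm → contributes +20 620 341 mm⁴
  bottom flange (beyond web): d = -117 mm → contributes +20 620 341 mm⁴
Total I = 62 074 016 mm⁴.
For the y-axis: x̄ = 102 mm.
Repeating about the centroidal y-axis gives I_y = 11 399 424 mm⁴.
Polar second moment: J = I_x + I_y = 73 473 440 mm⁴.

J ≈ 7.347 × 10⁷ mm⁴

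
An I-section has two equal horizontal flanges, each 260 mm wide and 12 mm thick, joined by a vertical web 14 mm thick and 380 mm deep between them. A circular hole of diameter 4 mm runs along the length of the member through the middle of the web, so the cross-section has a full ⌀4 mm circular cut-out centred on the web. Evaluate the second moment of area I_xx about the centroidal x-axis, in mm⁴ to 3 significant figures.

Treat the section as a set of non-overlapping primitives; coordinates are from the bounding-box lower-left.
Bottom flange: 260 × 12, A = 3 120 mm², y = 6 mm, Ī = 37 440 mm⁴.
Web: 14 × 380, A = 5 320 mm², y = 202 mm, Ī = 64 017 333 mm⁴.
Top flange: 260 × 12, A = 3 120 mm², y = 398 mm, Ī = 37 440 mm⁴.
Hole (subtracted): ⌀4, A = 12.566 mm², y = 202 mm, Ī = 12.566 mm⁴.
By symmetry the centroid is at mid-height, ȳ = 202 mm.
Transfer each piece to the centroidal x-axis using Ī + A·d² with d = y − 202:
  bottom flange: d = -196 mm → contributes +119 895 360 mm⁴
  web: d = 0 mm → contributes +64 017 333 mm⁴
  top flange: d = 196 mm → contributes +119 895 360 mm⁴
  hole: d = 0 mm → contributes −12.566 mm⁴
Total I = 303 808 041 mm⁴.

I_xx ≈ 3.04 × 10⁸ mm⁴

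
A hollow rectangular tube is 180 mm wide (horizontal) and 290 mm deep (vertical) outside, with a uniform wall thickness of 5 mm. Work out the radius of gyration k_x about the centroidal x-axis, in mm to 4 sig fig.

k_x ≈ 109.2 mm

Break the section into simple shapes (no overlaps), measuring from the bottom-left corner of the bounding box.
Outer rectangle: 180 × 290, A = 52 200 mm², y = 145 mm, Ī = 365 835 000 mm⁴.
Inner void (subtracted): 170 × 280, A = 47 600 mm², y = 145 mm, Ī = 310 986 667 mm⁴.
By symmetry the centroid is at mid-height, ȳ = 145 mm.
All pieces are centred on the centroidal x-axis, so I = ΣĪ (holes subtracted) = 54 848 333 mm⁴.
Radius of gyration: k = √(I/A) = √(54 848 333 / 4 600) = 109.195 mm.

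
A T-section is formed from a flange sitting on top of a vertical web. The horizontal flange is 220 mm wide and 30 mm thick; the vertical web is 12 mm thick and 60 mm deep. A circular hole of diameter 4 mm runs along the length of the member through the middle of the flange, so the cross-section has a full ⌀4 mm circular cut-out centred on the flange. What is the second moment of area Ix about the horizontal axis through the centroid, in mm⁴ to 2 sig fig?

Split into non-overlapping primitives; take the origin at the lower-left of the bounding box.
Flange: 220 × 30, A = 6 600 mm², y = 75 mm, Ī = 495 000 mm⁴.
Web: 12 × 60, A = 720 mm², y = 30 mm, Ī = 216 000 mm⁴.
Hole (subtracted): ⌀4, A = 12.57 mm², y = 75 mm, Ī = 12.57 mm⁴.
Centroid: ȳ = ΣA·y / ΣA = 70.57 mm.
Transfer each piece to the horizontal axis through the centroid using Ī + A·d² with d = y − 70.57:
  flange: d = 4.434 mm → contributes +624 749 mm⁴
  web: d = -40.57 mm → contributes +1 400 842 mm⁴
  hole: d = 4.434 mm → contributes −259.6 mm⁴
Total I = 2 025 331 mm⁴.

Ix ≈ 2.0 × 10⁶ mm⁴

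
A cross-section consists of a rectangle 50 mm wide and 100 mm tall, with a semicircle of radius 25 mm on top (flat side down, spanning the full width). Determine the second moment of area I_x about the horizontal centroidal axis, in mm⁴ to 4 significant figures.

Decompose the section into non-overlapping parts with the origin at the bottom-left of its bounding rectangle.
Rectangular body: 50 × 100, A = 5 000 mm², y = 50 mm, Ī = 4 166 667 mm⁴.
Semicircular cap: semicircle r = 25, A = 981.748 mm², y = 110.61 mm, Ī = 42873.8 mm⁴.
Centroid: ȳ = ΣA·y / ΣA = 59.9476 mm.
Transfer each piece to the horizontal centroidal axis using Ī + A·d² with d = y − 59.9476:
  rectangular body: d = -9.9476 mm → contributes +4 661 441 mm⁴
  semicircular cap: d = 50.6627 mm → contributes +2 562 737 mm⁴
Total I = 7 224 178 mm⁴.

I_x ≈ 7.224 × 10⁶ mm⁴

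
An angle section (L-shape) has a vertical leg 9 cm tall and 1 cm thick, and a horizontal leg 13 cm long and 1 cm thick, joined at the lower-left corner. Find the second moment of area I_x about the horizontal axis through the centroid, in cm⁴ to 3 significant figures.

I_x ≈ 144 cm⁴

Break the section into simple shapes (no overlaps), measuring from the bottom-left corner of the bounding box.
Vertical leg: 1 × 9, A = 9 cm², y = 4.5 cm, Ī = 60.75 cm⁴.
Horizontal leg (remainder): 12 × 1, A = 12 cm², y = 0.5 cm, Ī = 1 cm⁴.
Centroid: ȳ = ΣA·y / ΣA = 2.2143 cm.
Transfer each piece to the horizontal axis through the centroid using Ī + A·d² with d = y − 2.2143:
  vertical leg: d = 2.2857 cm → contributes +107.77 cm⁴
  horizontal leg (remainder): d = -1.7143 cm → contributes +36.265 cm⁴
Total I = 144.04 cm⁴.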